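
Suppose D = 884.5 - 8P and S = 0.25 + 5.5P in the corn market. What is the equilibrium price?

P* = 65.5

Set D = S: 884.5 - 8P = 0.25 + 5.5P.
884.25 = 13.5P, so P* = 65.5.
Q* = 884.5 − 8(65.5) = 360.5.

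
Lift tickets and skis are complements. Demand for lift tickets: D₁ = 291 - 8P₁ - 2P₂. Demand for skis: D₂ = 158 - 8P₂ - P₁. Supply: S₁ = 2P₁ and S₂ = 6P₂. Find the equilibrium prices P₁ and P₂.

Market 1: 291 - 8P₁ - 2P₂ = 2P₁ → 10P₁ + 2P₂ = 291.
Market 2: 14P₂ + P₁ = 158.
Eliminating P₂: 14×(1) − 2×(2) gives 138P₁ = 3758, so P₁ = 1879/69.
Back-substitute into (2): P₂ = (158 − 1×1879/69) / 14 = 1289/138.

P₁ = 1879/69, P₂ = 1289/138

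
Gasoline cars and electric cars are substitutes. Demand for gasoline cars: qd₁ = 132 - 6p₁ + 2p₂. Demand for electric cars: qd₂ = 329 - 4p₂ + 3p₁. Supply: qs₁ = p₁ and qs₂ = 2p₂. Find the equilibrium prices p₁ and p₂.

p₁ = 725/18, p₂ = 2699/36

Market 1: 132 - 6p₁ + 2p₂ = p₁ → 7p₁ - 2p₂ = 132.
Market 2: 6p₂ - 3p₁ = 329.
Eliminating p₂: 6×(1) + 2×(2) gives 36p₁ = 1450, so p₁ = 725/18.
Back-substitute into (2): p₂ = (329 + 3×725/18) / 6 = 2699/36.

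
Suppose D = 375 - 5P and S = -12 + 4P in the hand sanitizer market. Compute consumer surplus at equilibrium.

Equilibrium: 375 - 5P = -12 + 4P gives P* = 43, Q* = 160.
Demand choke price (D = 0): P = 75.
CS = ½(75 − 43)(160) = 2560.

Consumer surplus = 2560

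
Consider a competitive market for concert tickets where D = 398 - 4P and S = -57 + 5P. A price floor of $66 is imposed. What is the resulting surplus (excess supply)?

Surplus = 139

Equilibrium price would be P* = 455/9, so the floor at 66 binds.
At P = 66: D = 134, S = 273.
Surplus = 273 − 134 = 139.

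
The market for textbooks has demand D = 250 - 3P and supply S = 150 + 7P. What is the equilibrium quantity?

Q* = 220

Set D = S: 250 - 3P = 150 + 7P.
100 = 10P, so P* = 10.
Q* = 250 − 3(10) = 220.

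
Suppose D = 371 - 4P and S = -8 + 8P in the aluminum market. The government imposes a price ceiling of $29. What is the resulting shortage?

Equilibrium price would be P* = 379/12, so the ceiling at 29 binds.
At P = 29: D = 371 − 4(29) = 255, S = -8 + 8(29) = 224.
Shortage = 255 − 224 = 31.

Shortage = 31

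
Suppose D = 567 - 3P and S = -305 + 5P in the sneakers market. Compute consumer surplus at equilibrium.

Consumer surplus = 9600

Equilibrium: 567 - 3P = -305 + 5P gives P* = 109, Q* = 240.
Demand choke price (D = 0): P = 189.
CS = ½(189 − 109)(240) = 9600.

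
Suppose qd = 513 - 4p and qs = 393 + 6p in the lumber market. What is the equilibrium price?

Set qd = qs: 513 - 4p = 393 + 6p.
120 = 10p, so p* = 12.
q* = 513 − 4(12) = 465.

p* = 12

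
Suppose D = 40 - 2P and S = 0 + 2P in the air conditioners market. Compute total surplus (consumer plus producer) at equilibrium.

Total surplus = 200

Equilibrium: 40 - 2P = 0 + 2P gives P* = 10, Q* = 20.
Demand choke price: P = 20; supply starts at P = 0.
CS = ½(20 − 10)(20) = 100; PS = ½(10 − 0)(20) = 100.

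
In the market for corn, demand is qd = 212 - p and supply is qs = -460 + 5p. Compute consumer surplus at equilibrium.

Consumer surplus = 5000

Equilibrium: 212 - p = -460 + 5p gives p* = 112, q* = 100.
Demand choke price (qd = 0): p = 212.
CS = ½(212 − 112)(100) = 5000.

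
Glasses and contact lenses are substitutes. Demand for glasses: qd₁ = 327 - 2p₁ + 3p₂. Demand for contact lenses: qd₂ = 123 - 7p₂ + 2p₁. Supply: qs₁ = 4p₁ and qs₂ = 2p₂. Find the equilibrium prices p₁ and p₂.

Market 1: 327 - 2p₁ + 3p₂ = 4p₁ → 6p₁ - 3p₂ = 327.
Market 2: 9p₂ - 2p₁ = 123.
Eliminating p₂: 9×(1) + 3×(2) gives 48p₁ = 3312, so p₁ = 69.
Back-substitute into (2): p₂ = (123 + 2×69) / 9 = 29.

p₁ = 69, p₂ = 29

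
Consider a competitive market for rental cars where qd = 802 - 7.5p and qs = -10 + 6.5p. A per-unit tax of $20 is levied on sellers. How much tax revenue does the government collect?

Pre-tax equilibrium: p* = 58, q* = 367.
Tax on sellers shifts supply to qs = -10 + 6.5(p − 20) = -140 + 6.5p.
802 - 7.5p = -140 + 6.5p gives buyer price pb = 471/7; sellers receive ps = 471/7 − 20 = 331/7.
New quantity: q = 802 − 7.5(471/7) = 4163/14.
Revenue = 20 × 4163/14 = 41630/7.

Tax revenue = 41630/7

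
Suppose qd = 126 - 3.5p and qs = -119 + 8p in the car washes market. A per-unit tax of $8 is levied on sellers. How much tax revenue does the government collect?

Pre-tax equilibrium: p* = 490/23, q* = 1183/23.
Tax on sellers shifts supply to qs = -119 + 8(p − 8) = -183 + 8p.
126 - 3.5p = -183 + 8p gives buyer price pb = 618/23; sellers receive ps = 618/23 − 8 = 434/23.
New quantity: q = 126 − 3.5(618/23) = 735/23.
Revenue = 8 × 735/23 = 5880/23.

Tax revenue = 5880/23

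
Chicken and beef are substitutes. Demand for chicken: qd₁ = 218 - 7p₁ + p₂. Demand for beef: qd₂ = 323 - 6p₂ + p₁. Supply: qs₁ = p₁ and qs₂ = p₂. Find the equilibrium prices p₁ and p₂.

p₁ = 1849/55, p₂ = 2802/55

Market 1: 218 - 7p₁ + p₂ = p₁ → 8p₁ - p₂ = 218.
Market 2: 7p₂ - p₁ = 323.
Eliminating p₂: 7×(1) + 1×(2) gives 55p₁ = 1849, so p₁ = 1849/55.
Back-substitute into (2): p₂ = (323 + 1×1849/55) / 7 = 2802/55.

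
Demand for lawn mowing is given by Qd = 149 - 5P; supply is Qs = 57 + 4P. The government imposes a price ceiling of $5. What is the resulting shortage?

Equilibrium price would be P* = 92/9, so the ceiling at 5 binds.
At P = 5: Qd = 149 − 5(5) = 124, Qs = 57 + 4(5) = 77.
Shortage = 124 − 77 = 47.

Shortage = 47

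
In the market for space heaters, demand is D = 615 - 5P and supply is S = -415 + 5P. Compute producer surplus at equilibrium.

Producer surplus = 1000

Equilibrium: 615 - 5P = -415 + 5P gives P* = 103, Q* = 100.
Supply starts at P = 83 (where S = 0).
PS = ½(103 − 83)(100) = 1000.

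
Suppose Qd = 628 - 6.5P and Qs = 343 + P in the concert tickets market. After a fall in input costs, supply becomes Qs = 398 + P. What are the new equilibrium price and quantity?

Original equilibrium: P* = 38, Q* = 381.
New equilibrium: 628 - 6.5P = 398 + P, so 230 = 7.5P and P' = 92/3; Q' = 628 − 6.5(92/3) = 1286/3.

P' = 92/3, Q' = 1286/3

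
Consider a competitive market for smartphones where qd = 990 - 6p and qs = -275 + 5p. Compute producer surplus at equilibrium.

Producer surplus = 9000

Equilibrium: 990 - 6p = -275 + 5p gives p* = 115, q* = 300.
Supply starts at p = 55 (where qs = 0).
PS = ½(115 − 55)(300) = 9000.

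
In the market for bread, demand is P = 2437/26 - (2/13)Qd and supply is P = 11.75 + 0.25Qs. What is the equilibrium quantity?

Set the two price expressions equal: 2437/26 - (2/13)Q = 11.75 + 0.25Q.
4263/52 = (21/52)Q, so Q* = 203.
P* = 2437/26 − (2/13)(203) = 62.5.

Q* = 203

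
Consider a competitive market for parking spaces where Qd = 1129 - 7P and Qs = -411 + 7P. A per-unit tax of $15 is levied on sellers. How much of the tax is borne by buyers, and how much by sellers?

Buyers bear $7.5, sellers bear $7.5

Pre-tax equilibrium: P* = 110, Q* = 359.
Tax on sellers shifts supply to Qs = -411 + 7(P − 15) = -516 + 7P.
1129 - 7P = -516 + 7P gives buyer price Pb = 117.5; sellers receive Ps = 117.5 − 15 = 102.5.
New quantity: Q = 1129 − 7(117.5) = 306.5.
Buyer burden = 117.5 − 110 = 7.5; seller burden = 110 − 102.5 = 7.5.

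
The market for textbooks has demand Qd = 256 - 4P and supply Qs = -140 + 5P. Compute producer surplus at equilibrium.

Equilibrium: 256 - 4P = -140 + 5P gives P* = 44, Q* = 80.
Supply starts at P = 28 (where Qs = 0).
PS = ½(44 − 28)(80) = 640.

Producer surplus = 640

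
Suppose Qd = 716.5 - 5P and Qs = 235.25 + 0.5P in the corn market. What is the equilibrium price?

Set Qd = Qs: 716.5 - 5P = 235.25 + 0.5P.
481.25 = 5.5P, so P* = 87.5.
Q* = 716.5 − 5(87.5) = 279.

P* = 87.5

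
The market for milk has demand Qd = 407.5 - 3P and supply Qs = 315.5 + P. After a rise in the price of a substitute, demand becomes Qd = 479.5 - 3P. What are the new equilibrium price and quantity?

P' = 41, Q' = 356.5

Original equilibrium: P* = 23, Q* = 338.5.
New equilibrium: 479.5 - 3P = 315.5 + P, so 164 = 4P and P' = 41; Q' = 479.5 − 3(41) = 356.5.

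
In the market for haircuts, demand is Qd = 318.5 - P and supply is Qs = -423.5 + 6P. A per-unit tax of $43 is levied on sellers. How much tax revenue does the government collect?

Tax revenue = 105737/14

Pre-tax equilibrium: P* = 106, Q* = 212.5.
Tax on sellers shifts supply to Qs = -423.5 + 6(P − 43) = -681.5 + 6P.
318.5 - P = -681.5 + 6P gives buyer price Pb = 1000/7; sellers receive Ps = 1000/7 − 43 = 699/7.
New quantity: Q = 318.5 − 1(1000/7) = 2459/14.
Revenue = 43 × 2459/14 = 105737/14.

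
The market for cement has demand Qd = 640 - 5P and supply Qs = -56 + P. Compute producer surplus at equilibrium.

Producer surplus = 1800

Equilibrium: 640 - 5P = -56 + P gives P* = 116, Q* = 60.
Supply starts at P = 56 (where Qs = 0).
PS = ½(116 − 56)(60) = 1800.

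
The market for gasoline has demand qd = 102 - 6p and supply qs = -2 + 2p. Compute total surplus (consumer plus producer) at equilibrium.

Equilibrium: 102 - 6p = -2 + 2p gives p* = 13, q* = 24.
Demand choke price: p = 17; supply starts at p = 1.
CS = ½(17 − 13)(24) = 48; PS = ½(13 − 1)(24) = 144.

Total surplus = 192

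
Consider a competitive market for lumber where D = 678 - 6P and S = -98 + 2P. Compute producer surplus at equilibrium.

Equilibrium: 678 - 6P = -98 + 2P gives P* = 97, Q* = 96.
Supply starts at P = 49 (where S = 0).
PS = ½(97 − 49)(96) = 2304.

Producer surplus = 2304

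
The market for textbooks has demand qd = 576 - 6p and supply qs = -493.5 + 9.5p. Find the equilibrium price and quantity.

Set qd = qs: 576 - 6p = -493.5 + 9.5p.
1069.5 = 15.5p, so p* = 69.
q* = 576 − 6(69) = 162.

p* = 69, q* = 162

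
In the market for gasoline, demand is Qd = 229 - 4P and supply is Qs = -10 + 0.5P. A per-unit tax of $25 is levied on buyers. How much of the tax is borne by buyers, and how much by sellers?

Buyers bear 25/9, sellers bear 200/9

Pre-tax equilibrium: P* = 478/9, Q* = 149/9.
Tax on buyers shifts demand to Qd = 229 − 4(P + 25) = 129 - 4P.
129 - 4P = -10 + 0.5P gives seller price Ps = 278/9; buyers pay Pb = 278/9 + 25 = 503/9.
New quantity: Q = 229 − 4(503/9) = 49/9.
Buyer burden = 503/9 − 478/9 = 25/9; seller burden = 478/9 − 278/9 = 200/9.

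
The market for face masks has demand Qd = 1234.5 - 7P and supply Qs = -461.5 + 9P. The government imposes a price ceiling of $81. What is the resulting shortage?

Shortage = 400

Equilibrium price would be P* = 106, so the ceiling at 81 binds.
At P = 81: Qd = 1234.5 − 7(81) = 667.5, Qs = -461.5 + 9(81) = 267.5.
Shortage = 667.5 − 267.5 = 400.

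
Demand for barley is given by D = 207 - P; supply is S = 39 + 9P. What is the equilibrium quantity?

Set D = S: 207 - P = 39 + 9P.
168 = 10P, so P* = 16.8.
Q* = 207 − 1(16.8) = 190.2.

Q* = 190.2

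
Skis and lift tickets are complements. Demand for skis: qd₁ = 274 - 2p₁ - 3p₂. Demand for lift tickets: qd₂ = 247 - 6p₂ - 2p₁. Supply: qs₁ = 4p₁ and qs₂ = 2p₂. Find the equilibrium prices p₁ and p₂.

p₁ = 1451/42, p₂ = 467/21

Market 1: 274 - 2p₁ - 3p₂ = 4p₁ → 6p₁ + 3p₂ = 274.
Market 2: 8p₂ + 2p₁ = 247.
Eliminating p₂: 8×(1) − 3×(2) gives 42p₁ = 1451, so p₁ = 1451/42.
Back-substitute into (2): p₂ = (247 − 2×1451/42) / 8 = 467/21.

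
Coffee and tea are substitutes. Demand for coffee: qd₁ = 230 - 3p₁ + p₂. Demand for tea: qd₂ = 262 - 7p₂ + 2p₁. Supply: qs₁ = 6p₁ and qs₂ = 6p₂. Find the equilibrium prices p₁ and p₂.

p₁ = 3252/115, p₂ = 2818/115

Market 1: 230 - 3p₁ + p₂ = 6p₁ → 9p₁ - p₂ = 230.
Market 2: 13p₂ - 2p₁ = 262.
Eliminating p₂: 13×(1) + 1×(2) gives 115p₁ = 3252, so p₁ = 3252/115.
Back-substitute into (2): p₂ = (262 + 2×3252/115) / 13 = 2818/115.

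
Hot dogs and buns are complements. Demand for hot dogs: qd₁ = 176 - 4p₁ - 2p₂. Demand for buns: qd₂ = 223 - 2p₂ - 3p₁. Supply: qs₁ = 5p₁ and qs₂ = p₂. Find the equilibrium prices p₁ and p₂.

Market 1: 176 - 4p₁ - 2p₂ = 5p₁ → 9p₁ + 2p₂ = 176.
Market 2: 3p₂ + 3p₁ = 223.
Eliminating p₂: 3×(1) − 2×(2) gives 21p₁ = 82, so p₁ = 82/21.
Back-substitute into (2): p₂ = (223 − 3×82/21) / 3 = 493/7.

p₁ = 82/21, p₂ = 493/7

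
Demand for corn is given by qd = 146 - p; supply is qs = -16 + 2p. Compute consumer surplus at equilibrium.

Consumer surplus = 4232

Equilibrium: 146 - p = -16 + 2p gives p* = 54, q* = 92.
Demand choke price (qd = 0): p = 146.
CS = ½(146 − 54)(92) = 4232.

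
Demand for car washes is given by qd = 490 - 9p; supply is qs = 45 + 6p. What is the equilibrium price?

p* = 89/3

Set qd = qs: 490 - 9p = 45 + 6p.
445 = 15p, so p* = 89/3.
q* = 490 − 9(89/3) = 223.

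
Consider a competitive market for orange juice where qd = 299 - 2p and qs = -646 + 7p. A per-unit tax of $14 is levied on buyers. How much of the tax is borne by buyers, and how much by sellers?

Pre-tax equilibrium: p* = 105, q* = 89.
Tax on buyers shifts demand to qd = 299 − 2(p + 14) = 271 - 2p.
271 - 2p = -646 + 7p gives seller price ps = 917/9; buyers pay pb = 917/9 + 14 = 1043/9.
New quantity: q = 299 − 2(1043/9) = 605/9.
Buyer burden = 1043/9 − 105 = 98/9; seller burden = 105 − 917/9 = 28/9.

Buyers bear 98/9, sellers bear 28/9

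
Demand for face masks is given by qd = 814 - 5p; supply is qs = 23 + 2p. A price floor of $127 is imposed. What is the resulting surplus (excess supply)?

Surplus = 98

Equilibrium price would be p* = 113, so the floor at 127 binds.
At p = 127: qd = 179, qs = 277.
Surplus = 277 − 179 = 98.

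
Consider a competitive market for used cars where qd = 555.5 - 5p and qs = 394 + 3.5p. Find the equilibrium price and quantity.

Set qd = qs: 555.5 - 5p = 394 + 3.5p.
161.5 = 8.5p, so p* = 19.
q* = 555.5 − 5(19) = 460.5.

p* = 19, q* = 460.5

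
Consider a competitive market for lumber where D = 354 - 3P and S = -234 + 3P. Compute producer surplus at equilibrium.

Equilibrium: 354 - 3P = -234 + 3P gives P* = 98, Q* = 60.
Supply starts at P = 78 (where S = 0).
PS = ½(98 − 78)(60) = 600.

Producer surplus = 600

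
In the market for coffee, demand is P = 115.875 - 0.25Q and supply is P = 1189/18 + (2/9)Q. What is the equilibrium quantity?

Q* = 105.5

Set the two price expressions equal: 115.875 - 0.25Q = 1189/18 + (2/9)Q.
3587/72 = (17/36)Q, so Q* = 105.5.
P* = 115.875 − (0.25)(105.5) = 89.5.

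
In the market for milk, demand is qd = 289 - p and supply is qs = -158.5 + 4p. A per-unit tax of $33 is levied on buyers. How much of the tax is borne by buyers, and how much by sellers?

Pre-tax equilibrium: p* = 89.5, q* = 199.5.
Tax on buyers shifts demand to qd = 289 − 1(p + 33) = 256 - p.
256 - p = -158.5 + 4p gives seller price ps = 82.9; buyers pay pb = 82.9 + 33 = 115.9.
New quantity: q = 289 − 1(115.9) = 173.1.
Buyer burden = 115.9 − 89.5 = 26.4; seller burden = 89.5 − 82.9 = 6.6.

Buyers bear $26.4, sellers bear $6.6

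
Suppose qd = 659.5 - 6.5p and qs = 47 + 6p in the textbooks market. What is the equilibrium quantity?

Set qd = qs: 659.5 - 6.5p = 47 + 6p.
612.5 = 12.5p, so p* = 49.
q* = 659.5 − 6.5(49) = 341.

q* = 341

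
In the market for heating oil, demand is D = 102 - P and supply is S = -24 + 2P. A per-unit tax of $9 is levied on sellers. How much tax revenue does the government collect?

Pre-tax equilibrium: P* = 42, Q* = 60.
Tax on sellers shifts supply to S = -24 + 2(P − 9) = -42 + 2P.
102 - P = -42 + 2P gives buyer price Pb = 48; sellers receive Ps = 48 − 9 = 39.
New quantity: Q = 102 − 1(48) = 54.
Revenue = 9 × 54 = 486.

Tax revenue = 486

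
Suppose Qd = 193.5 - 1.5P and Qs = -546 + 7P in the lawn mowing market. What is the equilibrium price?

Set Qd = Qs: 193.5 - 1.5P = -546 + 7P.
739.5 = 8.5P, so P* = 87.
Q* = 193.5 − 1.5(87) = 63.

P* = 87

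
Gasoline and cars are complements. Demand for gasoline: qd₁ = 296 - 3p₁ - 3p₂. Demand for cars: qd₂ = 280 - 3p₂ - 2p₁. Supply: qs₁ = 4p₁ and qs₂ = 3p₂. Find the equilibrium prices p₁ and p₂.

p₁ = 26, p₂ = 38

Market 1: 296 - 3p₁ - 3p₂ = 4p₁ → 7p₁ + 3p₂ = 296.
Market 2: 6p₂ + 2p₁ = 280.
Eliminating p₂: 6×(1) − 3×(2) gives 36p₁ = 936, so p₁ = 26.
Back-substitute into (2): p₂ = (280 − 2×26) / 6 = 38.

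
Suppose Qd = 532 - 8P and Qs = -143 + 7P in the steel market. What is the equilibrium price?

P* = 45

Set Qd = Qs: 532 - 8P = -143 + 7P.
675 = 15P, so P* = 45.
Q* = 532 − 8(45) = 172.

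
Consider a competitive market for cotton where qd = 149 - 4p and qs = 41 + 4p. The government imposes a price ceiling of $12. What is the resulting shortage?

Shortage = 12

Equilibrium price would be p* = 13.5, so the ceiling at 12 binds.
At p = 12: qd = 149 − 4(12) = 101, qs = 41 + 4(12) = 89.
Shortage = 101 − 89 = 12.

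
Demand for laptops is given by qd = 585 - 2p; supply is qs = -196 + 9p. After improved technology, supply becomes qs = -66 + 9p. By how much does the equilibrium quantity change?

Δq = 260/11

Original equilibrium: p* = 71, q* = 443.
New equilibrium: 585 - 2p = -66 + 9p, so 651 = 11p and p' = 651/11; q' = 585 − 2(651/11) = 5133/11.
Change in quantity: 5133/11 − 443 = 260/11.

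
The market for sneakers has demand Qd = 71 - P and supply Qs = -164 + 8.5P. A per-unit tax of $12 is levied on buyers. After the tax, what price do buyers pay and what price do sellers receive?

Buyers pay 674/19, sellers receive 446/19

Pre-tax equilibrium: P* = 470/19, Q* = 879/19.
Tax on buyers shifts demand to Qd = 71 − 1(P + 12) = 59 - P.
59 - P = -164 + 8.5P gives seller price Ps = 446/19; buyers pay Pb = 446/19 + 12 = 674/19.
New quantity: Q = 71 − 1(674/19) = 675/19.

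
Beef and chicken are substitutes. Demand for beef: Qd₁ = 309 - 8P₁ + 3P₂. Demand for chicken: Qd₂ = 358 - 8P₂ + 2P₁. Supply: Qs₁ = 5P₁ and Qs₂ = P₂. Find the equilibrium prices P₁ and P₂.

Market 1: 309 - 8P₁ + 3P₂ = 5P₁ → 13P₁ - 3P₂ = 309.
Market 2: 9P₂ - 2P₁ = 358.
Eliminating P₂: 9×(1) + 3×(2) gives 111P₁ = 3855, so P₁ = 1285/37.
Back-substitute into (2): P₂ = (358 + 2×1285/37) / 9 = 5272/111.

P₁ = 1285/37, P₂ = 5272/111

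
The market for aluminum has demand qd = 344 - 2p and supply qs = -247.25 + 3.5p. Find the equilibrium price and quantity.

p* = 107.5, q* = 129

Set qd = qs: 344 - 2p = -247.25 + 3.5p.
591.25 = 5.5p, so p* = 107.5.
q* = 344 − 2(107.5) = 129.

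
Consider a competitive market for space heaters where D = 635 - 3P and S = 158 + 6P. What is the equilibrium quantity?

Q* = 476

Set D = S: 635 - 3P = 158 + 6P.
477 = 9P, so P* = 53.
Q* = 635 − 3(53) = 476.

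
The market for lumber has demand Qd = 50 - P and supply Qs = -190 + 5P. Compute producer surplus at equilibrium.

Producer surplus = 10

Equilibrium: 50 - P = -190 + 5P gives P* = 40, Q* = 10.
Supply starts at P = 38 (where Qs = 0).
PS = ½(40 − 38)(10) = 10.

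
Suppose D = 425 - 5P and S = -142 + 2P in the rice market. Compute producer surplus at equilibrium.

Producer surplus = 100

Equilibrium: 425 - 5P = -142 + 2P gives P* = 81, Q* = 20.
Supply starts at P = 71 (where S = 0).
PS = ½(81 − 71)(20) = 100.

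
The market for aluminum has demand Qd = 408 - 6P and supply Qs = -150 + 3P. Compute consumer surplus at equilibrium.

Equilibrium: 408 - 6P = -150 + 3P gives P* = 62, Q* = 36.
Demand choke price (Qd = 0): P = 68.
CS = ½(68 − 62)(36) = 108.

Consumer surplus = 108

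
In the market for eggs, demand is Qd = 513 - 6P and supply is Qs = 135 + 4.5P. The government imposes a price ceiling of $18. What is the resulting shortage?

Equilibrium price would be P* = 36, so the ceiling at 18 binds.
At P = 18: Qd = 513 − 6(18) = 405, Qs = 135 + 4.5(18) = 216.
Shortage = 405 − 216 = 189.

Shortage = 189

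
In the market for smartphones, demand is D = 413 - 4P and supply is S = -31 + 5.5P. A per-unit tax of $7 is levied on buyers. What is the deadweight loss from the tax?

Pre-tax equilibrium: P* = 888/19, Q* = 4295/19.
Tax on buyers shifts demand to D = 413 − 4(P + 7) = 385 - 4P.
385 - 4P = -31 + 5.5P gives seller price Ps = 832/19; buyers pay Pb = 832/19 + 7 = 965/19.
New quantity: Q = 413 − 4(965/19) = 3987/19.
DWL = ½ × 7 × (4295/19 − 3987/19) = 1078/19.

Deadweight loss = 1078/19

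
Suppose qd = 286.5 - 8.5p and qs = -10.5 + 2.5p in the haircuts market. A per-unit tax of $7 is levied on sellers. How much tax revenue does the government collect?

Pre-tax equilibrium: p* = 27, q* = 57.
Tax on sellers shifts supply to qs = -10.5 + 2.5(p − 7) = -28 + 2.5p.
286.5 - 8.5p = -28 + 2.5p gives buyer price pb = 629/22; sellers receive ps = 629/22 − 7 = 475/22.
New quantity: q = 286.5 − 8.5(629/22) = 1913/44.
Revenue = 7 × 1913/44 = 13391/44.

Tax revenue = 13391/44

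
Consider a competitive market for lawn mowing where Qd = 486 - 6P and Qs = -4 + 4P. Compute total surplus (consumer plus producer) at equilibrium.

Equilibrium: 486 - 6P = -4 + 4P gives P* = 49, Q* = 192.
Demand choke price: P = 81; supply starts at P = 1.
CS = ½(81 − 49)(192) = 3072; PS = ½(49 − 1)(192) = 4608.

Total surplus = 7680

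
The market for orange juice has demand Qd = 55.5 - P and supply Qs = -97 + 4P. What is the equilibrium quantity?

Q* = 25

Set Qd = Qs: 55.5 - P = -97 + 4P.
152.5 = 5P, so P* = 30.5.
Q* = 55.5 − 1(30.5) = 25.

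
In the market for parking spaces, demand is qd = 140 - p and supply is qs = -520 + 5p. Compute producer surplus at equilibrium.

Producer surplus = 90

Equilibrium: 140 - p = -520 + 5p gives p* = 110, q* = 30.
Supply starts at p = 104 (where qs = 0).
PS = ½(110 − 104)(30) = 90.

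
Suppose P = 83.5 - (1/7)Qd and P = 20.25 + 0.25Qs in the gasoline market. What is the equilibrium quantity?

Set the two price expressions equal: 83.5 - (1/7)Q = 20.25 + 0.25Q.
63.25 = (11/28)Q, so Q* = 161.
P* = 83.5 − (1/7)(161) = 60.5.

Q* = 161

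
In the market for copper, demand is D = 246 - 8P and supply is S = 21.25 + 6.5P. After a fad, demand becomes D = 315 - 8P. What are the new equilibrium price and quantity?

Original equilibrium: P* = 15.5, Q* = 122.
New equilibrium: 315 - 8P = 21.25 + 6.5P, so 293.75 = 14.5P and P' = 1175/58; Q' = 315 − 8(1175/58) = 4435/29.

P' = 1175/58, Q' = 4435/29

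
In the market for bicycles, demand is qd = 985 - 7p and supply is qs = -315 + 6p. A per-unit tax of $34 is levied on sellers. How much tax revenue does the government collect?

Tax revenue = 77418/13

Pre-tax equilibrium: p* = 100, q* = 285.
Tax on sellers shifts supply to qs = -315 + 6(p − 34) = -519 + 6p.
985 - 7p = -519 + 6p gives buyer price pb = 1504/13; sellers receive ps = 1504/13 − 34 = 1062/13.
New quantity: q = 985 − 7(1504/13) = 2277/13.
Revenue = 34 × 2277/13 = 77418/13.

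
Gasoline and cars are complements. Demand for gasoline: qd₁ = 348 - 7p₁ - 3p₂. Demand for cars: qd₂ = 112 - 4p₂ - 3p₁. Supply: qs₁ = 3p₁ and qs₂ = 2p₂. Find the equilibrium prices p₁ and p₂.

Market 1: 348 - 7p₁ - 3p₂ = 3p₁ → 10p₁ + 3p₂ = 348.
Market 2: 6p₂ + 3p₁ = 112.
Eliminating p₂: 6×(1) − 3×(2) gives 51p₁ = 1752, so p₁ = 584/17.
Back-substitute into (2): p₂ = (112 − 3×584/17) / 6 = 76/51.

p₁ = 584/17, p₂ = 76/51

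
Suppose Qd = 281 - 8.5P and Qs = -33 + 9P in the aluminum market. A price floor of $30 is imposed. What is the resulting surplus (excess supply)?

Surplus = 211

Equilibrium price would be P* = 628/35, so the floor at 30 binds.
At P = 30: Qd = 26, Qs = 237.
Surplus = 237 − 26 = 211.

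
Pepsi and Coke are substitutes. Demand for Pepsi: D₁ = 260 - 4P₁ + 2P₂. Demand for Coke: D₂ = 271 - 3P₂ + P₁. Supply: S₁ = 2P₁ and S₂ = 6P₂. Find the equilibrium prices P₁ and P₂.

P₁ = 1441/26, P₂ = 943/26

Market 1: 260 - 4P₁ + 2P₂ = 2P₁ → 6P₁ - 2P₂ = 260.
Market 2: 9P₂ - P₁ = 271.
Eliminating P₂: 9×(1) + 2×(2) gives 52P₁ = 2882, so P₁ = 1441/26.
Back-substitute into (2): P₂ = (271 + 1×1441/26) / 9 = 943/26.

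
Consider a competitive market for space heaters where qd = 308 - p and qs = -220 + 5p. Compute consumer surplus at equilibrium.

Consumer surplus = 24200

Equilibrium: 308 - p = -220 + 5p gives p* = 88, q* = 220.
Demand choke price (qd = 0): p = 308.
CS = ½(308 − 88)(220) = 24200.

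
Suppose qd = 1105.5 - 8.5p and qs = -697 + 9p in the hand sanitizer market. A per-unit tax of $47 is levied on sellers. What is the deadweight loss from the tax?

Pre-tax equilibrium: p* = 103, q* = 230.
Tax on sellers shifts supply to qs = -697 + 9(p − 47) = -1120 + 9p.
1105.5 - 8.5p = -1120 + 9p gives buyer price pb = 4451/35; sellers receive ps = 4451/35 − 47 = 2806/35.
New quantity: q = 1105.5 − 8.5(4451/35) = 859/35.
DWL = ½ × 47 × (230 − 859/35) = 337977/70.

Deadweight loss = 337977/70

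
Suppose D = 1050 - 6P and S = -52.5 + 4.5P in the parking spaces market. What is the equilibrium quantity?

Q* = 420

Set D = S: 1050 - 6P = -52.5 + 4.5P.
1102.5 = 10.5P, so P* = 105.
Q* = 1050 − 6(105) = 420.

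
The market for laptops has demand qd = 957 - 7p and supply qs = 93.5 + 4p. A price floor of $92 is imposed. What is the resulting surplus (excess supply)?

Surplus = 148.5

Equilibrium price would be p* = 78.5, so the floor at 92 binds.
At p = 92: qd = 313, qs = 461.5.
Surplus = 461.5 − 313 = 148.5.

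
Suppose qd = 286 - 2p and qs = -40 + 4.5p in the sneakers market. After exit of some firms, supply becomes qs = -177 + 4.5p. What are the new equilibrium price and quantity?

Original equilibrium: p* = 652/13, q* = 2414/13.
New equilibrium: 286 - 2p = -177 + 4.5p, so 463 = 6.5p and p' = 926/13; q' = 286 − 2(926/13) = 1866/13.

p' = 926/13, q' = 1866/13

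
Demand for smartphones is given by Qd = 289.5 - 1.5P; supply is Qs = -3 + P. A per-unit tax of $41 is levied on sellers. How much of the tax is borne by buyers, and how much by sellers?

Buyers bear $16.4, sellers bear $24.6

Pre-tax equilibrium: P* = 117, Q* = 114.
Tax on sellers shifts supply to Qs = -3 + 1(P − 41) = -44 + P.
289.5 - 1.5P = -44 + P gives buyer price Pb = 133.4; sellers receive Ps = 133.4 − 41 = 92.4.
New quantity: Q = 289.5 − 1.5(133.4) = 89.4.
Buyer burden = 133.4 − 117 = 16.4; seller burden = 117 − 92.4 = 24.6.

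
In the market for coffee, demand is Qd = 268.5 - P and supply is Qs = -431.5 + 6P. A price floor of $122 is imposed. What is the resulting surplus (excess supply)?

Equilibrium price would be P* = 100, so the floor at 122 binds.
At P = 122: Qd = 146.5, Qs = 300.5.
Surplus = 300.5 − 146.5 = 154.

Surplus = 154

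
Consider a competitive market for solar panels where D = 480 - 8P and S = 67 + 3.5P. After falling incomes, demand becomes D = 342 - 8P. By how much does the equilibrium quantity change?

ΔQ = -42

Original equilibrium: P* = 826/23, Q* = 4432/23.
New equilibrium: 342 - 8P = 67 + 3.5P, so 275 = 11.5P and P' = 550/23; Q' = 342 − 8(550/23) = 3466/23.
Change in quantity: 3466/23 − 4432/23 = -42.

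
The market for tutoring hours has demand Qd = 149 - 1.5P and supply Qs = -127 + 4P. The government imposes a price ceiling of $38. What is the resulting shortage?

Shortage = 67

Equilibrium price would be P* = 552/11, so the ceiling at 38 binds.
At P = 38: Qd = 149 − 1.5(38) = 92, Qs = -127 + 4(38) = 25.
Shortage = 92 − 25 = 67.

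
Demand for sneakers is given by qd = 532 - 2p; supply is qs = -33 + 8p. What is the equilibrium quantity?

q* = 419

Set qd = qs: 532 - 2p = -33 + 8p.
565 = 10p, so p* = 56.5.
q* = 532 − 2(56.5) = 419.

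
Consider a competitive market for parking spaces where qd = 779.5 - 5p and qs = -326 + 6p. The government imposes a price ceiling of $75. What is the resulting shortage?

Equilibrium price would be p* = 100.5, so the ceiling at 75 binds.
At p = 75: qd = 779.5 − 5(75) = 404.5, qs = -326 + 6(75) = 124.
Shortage = 404.5 − 124 = 280.5.

Shortage = 280.5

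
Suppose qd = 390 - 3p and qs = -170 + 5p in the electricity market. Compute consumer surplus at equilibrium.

Equilibrium: 390 - 3p = -170 + 5p gives p* = 70, q* = 180.
Demand choke price (qd = 0): p = 130.
CS = ½(130 − 70)(180) = 5400.

Consumer surplus = 5400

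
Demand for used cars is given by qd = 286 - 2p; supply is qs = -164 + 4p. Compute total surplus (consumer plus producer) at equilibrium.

Total surplus = 6936

Equilibrium: 286 - 2p = -164 + 4p gives p* = 75, q* = 136.
Demand choke price: p = 143; supply starts at p = 41.
CS = ½(143 − 75)(136) = 4624; PS = ½(75 − 41)(136) = 2312.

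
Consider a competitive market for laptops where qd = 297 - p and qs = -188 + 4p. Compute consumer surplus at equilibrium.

Consumer surplus = 20000

Equilibrium: 297 - p = -188 + 4p gives p* = 97, q* = 200.
Demand choke price (qd = 0): p = 297.
CS = ½(297 − 97)(200) = 20000.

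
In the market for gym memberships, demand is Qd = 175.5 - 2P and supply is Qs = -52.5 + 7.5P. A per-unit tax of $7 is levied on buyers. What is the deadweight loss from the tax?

Pre-tax equilibrium: P* = 24, Q* = 127.5.
Tax on buyers shifts demand to Qd = 175.5 − 2(P + 7) = 161.5 - 2P.
161.5 - 2P = -52.5 + 7.5P gives seller price Ps = 428/19; buyers pay Pb = 428/19 + 7 = 561/19.
New quantity: Q = 175.5 − 2(561/19) = 4425/38.
DWL = ½ × 7 × (127.5 − 4425/38) = 735/19.

Deadweight loss = 735/19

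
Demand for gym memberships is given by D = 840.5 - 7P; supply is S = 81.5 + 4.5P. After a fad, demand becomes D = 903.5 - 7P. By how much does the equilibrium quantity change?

Original equilibrium: P* = 66, Q* = 378.5.
New equilibrium: 903.5 - 7P = 81.5 + 4.5P, so 822 = 11.5P and P' = 1644/23; Q' = 903.5 − 7(1644/23) = 18545/46.
Change in quantity: 18545/46 − 378.5 = 567/23.

ΔQ = 567/23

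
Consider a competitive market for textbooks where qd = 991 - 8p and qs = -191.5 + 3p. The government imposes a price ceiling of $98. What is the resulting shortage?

Shortage = 104.5

Equilibrium price would be p* = 107.5, so the ceiling at 98 binds.
At p = 98: qd = 991 − 8(98) = 207, qs = -191.5 + 3(98) = 102.5.
Shortage = 207 − 102.5 = 104.5.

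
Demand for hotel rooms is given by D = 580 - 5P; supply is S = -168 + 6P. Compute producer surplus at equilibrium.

Equilibrium: 580 - 5P = -168 + 6P gives P* = 68, Q* = 240.
Supply starts at P = 28 (where S = 0).
PS = ½(68 − 28)(240) = 4800.

Producer surplus = 4800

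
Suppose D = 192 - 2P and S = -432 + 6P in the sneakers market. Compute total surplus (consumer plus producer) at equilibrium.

Total surplus = 432

Equilibrium: 192 - 2P = -432 + 6P gives P* = 78, Q* = 36.
Demand choke price: P = 96; supply starts at P = 72.
CS = ½(96 − 78)(36) = 324; PS = ½(78 − 72)(36) = 108.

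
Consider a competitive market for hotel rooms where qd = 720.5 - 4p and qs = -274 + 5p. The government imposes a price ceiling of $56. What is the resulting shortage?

Equilibrium price would be p* = 110.5, so the ceiling at 56 binds.
At p = 56: qd = 720.5 − 4(56) = 496.5, qs = -274 + 5(56) = 6.
Shortage = 496.5 − 6 = 490.5.

Shortage = 490.5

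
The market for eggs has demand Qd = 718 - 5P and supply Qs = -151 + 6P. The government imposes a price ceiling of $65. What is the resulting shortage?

Equilibrium price would be P* = 79, so the ceiling at 65 binds.
At P = 65: Qd = 718 − 5(65) = 393, Qs = -151 + 6(65) = 239.
Shortage = 393 − 239 = 154.

Shortage = 154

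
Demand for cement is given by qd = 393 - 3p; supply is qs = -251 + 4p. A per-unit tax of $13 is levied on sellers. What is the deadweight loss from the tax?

Deadweight loss = 1014/7

Pre-tax equilibrium: p* = 92, q* = 117.
Tax on sellers shifts supply to qs = -251 + 4(p − 13) = -303 + 4p.
393 - 3p = -303 + 4p gives buyer price pb = 696/7; sellers receive ps = 696/7 − 13 = 605/7.
New quantity: q = 393 − 3(696/7) = 663/7.
DWL = ½ × 13 × (117 − 663/7) = 1014/7.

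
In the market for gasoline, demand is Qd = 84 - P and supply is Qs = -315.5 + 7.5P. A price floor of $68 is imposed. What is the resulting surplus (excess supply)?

Equilibrium price would be P* = 47, so the floor at 68 binds.
At P = 68: Qd = 16, Qs = 194.5.
Surplus = 194.5 − 16 = 178.5.

Surplus = 178.5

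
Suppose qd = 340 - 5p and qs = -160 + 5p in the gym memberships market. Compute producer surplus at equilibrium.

Producer surplus = 810

Equilibrium: 340 - 5p = -160 + 5p gives p* = 50, q* = 90.
Supply starts at p = 32 (where qs = 0).
PS = ½(50 − 32)(90) = 810.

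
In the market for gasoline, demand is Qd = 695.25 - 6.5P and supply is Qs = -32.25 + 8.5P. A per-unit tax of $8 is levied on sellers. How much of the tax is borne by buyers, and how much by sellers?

Pre-tax equilibrium: P* = 48.5, Q* = 380.
Tax on sellers shifts supply to Qs = -32.25 + 8.5(P − 8) = -100.25 + 8.5P.
695.25 - 6.5P = -100.25 + 8.5P gives buyer price Pb = 1591/30; sellers receive Ps = 1591/30 − 8 = 1351/30.
New quantity: Q = 695.25 − 6.5(1591/30) = 5258/15.
Buyer burden = 1591/30 − 48.5 = 68/15; seller burden = 48.5 − 1351/30 = 52/15.

Buyers bear 68/15, sellers bear 52/15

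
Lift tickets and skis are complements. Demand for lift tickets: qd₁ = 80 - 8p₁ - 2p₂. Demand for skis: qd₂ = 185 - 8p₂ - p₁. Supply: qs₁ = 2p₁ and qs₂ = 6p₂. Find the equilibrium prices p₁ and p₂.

p₁ = 125/23, p₂ = 295/23

Market 1: 80 - 8p₁ - 2p₂ = 2p₁ → 10p₁ + 2p₂ = 80.
Market 2: 14p₂ + p₁ = 185.
Eliminating p₂: 14×(1) − 2×(2) gives 138p₁ = 750, so p₁ = 125/23.
Back-substitute into (2): p₂ = (185 − 1×125/23) / 14 = 295/23.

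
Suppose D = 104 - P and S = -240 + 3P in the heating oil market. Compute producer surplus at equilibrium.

Producer surplus = 54

Equilibrium: 104 - P = -240 + 3P gives P* = 86, Q* = 18.
Supply starts at P = 80 (where S = 0).
PS = ½(86 − 80)(18) = 54.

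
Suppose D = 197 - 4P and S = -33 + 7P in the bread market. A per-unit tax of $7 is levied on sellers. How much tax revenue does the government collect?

Pre-tax equilibrium: P* = 230/11, Q* = 1247/11.
Tax on sellers shifts supply to S = -33 + 7(P − 7) = -82 + 7P.
197 - 4P = -82 + 7P gives buyer price Pb = 279/11; sellers receive Ps = 279/11 − 7 = 202/11.
New quantity: Q = 197 − 4(279/11) = 1051/11.
Revenue = 7 × 1051/11 = 7357/11.

Tax revenue = 7357/11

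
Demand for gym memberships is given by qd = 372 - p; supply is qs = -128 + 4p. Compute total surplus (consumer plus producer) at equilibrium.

Total surplus = 46240

Equilibrium: 372 - p = -128 + 4p gives p* = 100, q* = 272.
Demand choke price: p = 372; supply starts at p = 32.
CS = ½(372 − 100)(272) = 36992; PS = ½(100 − 32)(272) = 9248.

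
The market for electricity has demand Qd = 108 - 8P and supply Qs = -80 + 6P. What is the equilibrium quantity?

Set Qd = Qs: 108 - 8P = -80 + 6P.
188 = 14P, so P* = 94/7.
Q* = 108 − 8(94/7) = 4/7.

Q* = 4/7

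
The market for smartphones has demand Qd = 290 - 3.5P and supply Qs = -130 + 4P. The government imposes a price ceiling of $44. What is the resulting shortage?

Shortage = 90

Equilibrium price would be P* = 56, so the ceiling at 44 binds.
At P = 44: Qd = 290 − 3.5(44) = 136, Qs = -130 + 4(44) = 46.
Shortage = 136 − 46 = 90.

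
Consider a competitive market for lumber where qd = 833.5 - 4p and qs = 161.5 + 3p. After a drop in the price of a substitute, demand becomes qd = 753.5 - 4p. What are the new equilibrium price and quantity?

p' = 592/7, q' = 5813/14

Original equilibrium: p* = 96, q* = 449.5.
New equilibrium: 753.5 - 4p = 161.5 + 3p, so 592 = 7p and p' = 592/7; q' = 753.5 − 4(592/7) = 5813/14.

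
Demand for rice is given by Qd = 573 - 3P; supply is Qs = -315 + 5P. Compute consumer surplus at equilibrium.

Equilibrium: 573 - 3P = -315 + 5P gives P* = 111, Q* = 240.
Demand choke price (Qd = 0): P = 191.
CS = ½(191 − 111)(240) = 9600.

Consumer surplus = 9600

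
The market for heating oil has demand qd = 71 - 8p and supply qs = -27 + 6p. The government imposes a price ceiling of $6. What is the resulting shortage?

Equilibrium price would be p* = 7, so the ceiling at 6 binds.
At p = 6: qd = 71 − 8(6) = 23, qs = -27 + 6(6) = 9.
Shortage = 23 − 9 = 14.

Shortage = 14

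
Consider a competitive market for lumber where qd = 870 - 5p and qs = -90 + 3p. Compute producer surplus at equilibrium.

Producer surplus = 12150

Equilibrium: 870 - 5p = -90 + 3p gives p* = 120, q* = 270.
Supply starts at p = 30 (where qs = 0).
PS = ½(120 − 30)(270) = 12150.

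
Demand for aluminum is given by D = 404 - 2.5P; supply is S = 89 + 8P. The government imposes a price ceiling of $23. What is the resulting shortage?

Shortage = 73.5

Equilibrium price would be P* = 30, so the ceiling at 23 binds.
At P = 23: D = 404 − 2.5(23) = 346.5, S = 89 + 8(23) = 273.
Shortage = 346.5 − 273 = 73.5.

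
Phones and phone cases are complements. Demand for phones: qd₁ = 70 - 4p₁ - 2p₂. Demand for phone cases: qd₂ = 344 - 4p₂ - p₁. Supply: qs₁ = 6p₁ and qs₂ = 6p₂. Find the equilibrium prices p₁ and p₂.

p₁ = 6/49, p₂ = 1685/49

Market 1: 70 - 4p₁ - 2p₂ = 6p₁ → 10p₁ + 2p₂ = 70.
Market 2: 10p₂ + p₁ = 344.
Eliminating p₂: 10×(1) − 2×(2) gives 98p₁ = 12, so p₁ = 6/49.
Back-substitute into (2): p₂ = (344 − 1×6/49) / 10 = 1685/49.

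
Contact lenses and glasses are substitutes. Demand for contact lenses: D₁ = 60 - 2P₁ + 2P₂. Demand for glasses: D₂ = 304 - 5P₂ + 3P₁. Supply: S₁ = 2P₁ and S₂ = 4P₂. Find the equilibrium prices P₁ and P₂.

P₁ = 574/15, P₂ = 698/15

Market 1: 60 - 2P₁ + 2P₂ = 2P₁ → 4P₁ - 2P₂ = 60.
Market 2: 9P₂ - 3P₁ = 304.
Eliminating P₂: 9×(1) + 2×(2) gives 30P₁ = 1148, so P₁ = 574/15.
Back-substitute into (2): P₂ = (304 + 3×574/15) / 9 = 698/15.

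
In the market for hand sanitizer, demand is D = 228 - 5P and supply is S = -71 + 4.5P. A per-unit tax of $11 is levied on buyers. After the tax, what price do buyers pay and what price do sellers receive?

Pre-tax equilibrium: P* = 598/19, Q* = 1342/19.
Tax on buyers shifts demand to D = 228 − 5(P + 11) = 173 - 5P.
173 - 5P = -71 + 4.5P gives seller price Ps = 488/19; buyers pay Pb = 488/19 + 11 = 697/19.
New quantity: Q = 228 − 5(697/19) = 847/19.

Buyers pay 697/19, sellers receive 488/19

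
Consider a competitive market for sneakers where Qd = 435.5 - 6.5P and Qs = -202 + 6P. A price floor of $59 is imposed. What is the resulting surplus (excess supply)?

Equilibrium price would be P* = 51, so the floor at 59 binds.
At P = 59: Qd = 52, Qs = 152.
Surplus = 152 − 52 = 100.

Surplus = 100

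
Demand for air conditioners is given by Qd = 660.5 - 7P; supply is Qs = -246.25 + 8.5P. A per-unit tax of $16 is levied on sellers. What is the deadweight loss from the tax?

Deadweight loss = 15232/31

Pre-tax equilibrium: P* = 58.5, Q* = 251.
Tax on sellers shifts supply to Qs = -246.25 + 8.5(P − 16) = -382.25 + 8.5P.
660.5 - 7P = -382.25 + 8.5P gives buyer price Pb = 4171/62; sellers receive Ps = 4171/62 − 16 = 3179/62.
New quantity: Q = 660.5 − 7(4171/62) = 5877/31.
DWL = ½ × 16 × (251 − 5877/31) = 15232/31.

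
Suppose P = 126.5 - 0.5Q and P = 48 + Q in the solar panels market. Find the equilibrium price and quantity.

P* = 301/3, Q* = 157/3

Set the two price expressions equal: 126.5 - 0.5Q = 48 + Q.
78.5 = 1.5Q, so Q* = 157/3.
P* = 126.5 − (0.5)(157/3) = 301/3.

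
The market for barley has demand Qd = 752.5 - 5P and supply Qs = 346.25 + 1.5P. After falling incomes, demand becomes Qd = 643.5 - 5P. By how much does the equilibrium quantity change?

Original equilibrium: P* = 62.5, Q* = 440.
New equilibrium: 643.5 - 5P = 346.25 + 1.5P, so 297.25 = 6.5P and P' = 1189/26; Q' = 643.5 − 5(1189/26) = 5393/13.
Change in quantity: 5393/13 − 440 = -327/13.

ΔQ = -327/13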